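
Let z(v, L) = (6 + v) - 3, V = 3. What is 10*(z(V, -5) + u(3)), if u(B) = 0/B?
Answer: 60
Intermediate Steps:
u(B) = 0
z(v, L) = 3 + v
10*(z(V, -5) + u(3)) = 10*((3 + 3) + 0) = 10*(6 + 0) = 10*6 = 60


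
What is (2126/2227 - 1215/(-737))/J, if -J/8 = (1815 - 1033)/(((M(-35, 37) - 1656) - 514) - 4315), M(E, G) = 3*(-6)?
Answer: 27785153501/10267966544 ≈ 2.7060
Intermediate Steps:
M(E, G) = -18
J = 6256/6503 (J = -8*(1815 - 1033)/(((-18 - 1656) - 514) - 4315) = -6256/((-1674 - 514) - 4315) = -6256/(-2188 - 4315) = -6256/(-6503) = -6256*(-1)/6503 = -8*(-782/6503) = 6256/6503 ≈ 0.96202)
(2126/2227 - 1215/(-737))/J = (2126/2227 - 1215/(-737))/(6256/6503) = (2126*(1/2227) - 1215*(-1/737))*(6503/6256) = (2126/2227 + 1215/737)*(6503/6256) = (4272667/1641299)*(6503/6256) = 27785153501/10267966544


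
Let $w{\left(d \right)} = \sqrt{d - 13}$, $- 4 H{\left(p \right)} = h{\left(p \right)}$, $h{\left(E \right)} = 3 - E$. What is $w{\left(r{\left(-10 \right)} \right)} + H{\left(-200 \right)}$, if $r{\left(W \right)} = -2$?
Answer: $- \frac{203}{4} + i \sqrt{15} \approx -50.75 + 3.873 i$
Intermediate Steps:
$H{\left(p \right)} = - \frac{3}{4} + \frac{p}{4}$ ($H{\left(p \right)} = - \frac{3 - p}{4} = - \frac{3}{4} + \frac{p}{4}$)
$w{\left(d \right)} = \sqrt{-13 + d}$
$w{\left(r{\left(-10 \right)} \right)} + H{\left(-200 \right)} = \sqrt{-13 - 2} + \left(- \frac{3}{4} + \frac{1}{4} \left(-200\right)\right) = \sqrt{-15} - \frac{203}{4} = i \sqrt{15} - \frac{203}{4} = - \frac{203}{4} + i \sqrt{15}$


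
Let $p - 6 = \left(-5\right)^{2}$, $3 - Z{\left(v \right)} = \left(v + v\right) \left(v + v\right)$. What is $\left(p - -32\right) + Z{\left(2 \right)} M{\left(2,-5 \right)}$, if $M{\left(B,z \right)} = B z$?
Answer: $193$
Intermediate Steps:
$Z{\left(v \right)} = 3 - 4 v^{2}$ ($Z{\left(v \right)} = 3 - \left(v + v\right) \left(v + v\right) = 3 - 2 v 2 v = 3 - 4 v^{2}$)
$p = 31$ ($p = 6 + \left(-5\right)^{2} = 6 + 25 = 31$)
$\left(p - -32\right) + Z{\left(2 \right)} M{\left(2,-5 \right)} = \left(31 - -32\right) + \left(3 - 4 \cdot 2^{2}\right) 2 \left(-5\right) = \left(31 + 32\right) + \left(3 - 16\right) \left(-10\right) = 63 + \left(3 - 16\right) \left(-10\right) = 63 - -130 = 63 + 130 = 193$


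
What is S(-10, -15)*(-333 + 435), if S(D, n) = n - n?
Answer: 0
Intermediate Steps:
S(D, n) = 0
S(-10, -15)*(-333 + 435) = 0*(-333 + 435) = 0*102 = 0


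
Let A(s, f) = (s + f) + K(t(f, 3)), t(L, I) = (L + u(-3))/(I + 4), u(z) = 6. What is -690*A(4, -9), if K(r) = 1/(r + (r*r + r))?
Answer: 49220/11 ≈ 4474.5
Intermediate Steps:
t(L, I) = (6 + L)/(4 + I) (t(L, I) = (L + 6)/(I + 4) = (6 + L)/(4 + I))
K(r) = 1/(r**2 + 2*r) (K(r) = 1/(r + (r**2 + r)) = 1/(r + (r + r**2)) = 1/(r**2 + 2*r))
A(s, f) = f + s + 1/((6/7 + f/7)*(20/7 + f/7)) (A(s, f) = (s + f) + 1/((((6 + f)/(4 + 3)))*(2 + (6 + f)/(4 + 3))) = (f + s) + 1/((((6 + f)/7))*(2 + (6 + f)/7)) = (f + s) + 1/((6/7 + f/7)*(2 + (6/7 + f/7))) = (f + s) + 1/((6/7 + f/7)*(20/7 + f/7)) = f + s + 1/((6/7 + f/7)*(20/7 + f/7)))
-690*A(4, -9) = -690*(49 + (6 - 9)*(20 - 9)*(-9 + 4))/((6 - 9)*(20 - 9)) = -690*(49 - 3*11*(-5))/((-3)*11) = -(-230)*(49 + 165)/11 = -(-230)*214/11 = -690*(-214/33) = 49220/11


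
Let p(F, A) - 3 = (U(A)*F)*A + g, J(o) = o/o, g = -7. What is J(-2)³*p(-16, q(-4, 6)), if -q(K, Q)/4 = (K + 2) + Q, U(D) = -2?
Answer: -516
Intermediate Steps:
J(o) = 1
q(K, Q) = -8 - 4*K - 4*Q (q(K, Q) = -4*((K + 2) + Q) = -4*((2 + K) + Q) = -4*(2 + K + Q) = -8 - 4*K - 4*Q)
p(F, A) = -4 - 2*A*F (p(F, A) = 3 + ((-2*F)*A - 7) = 3 + (-2*A*F - 7) = 3 + (-7 - 2*A*F) = -4 - 2*A*F)
J(-2)³*p(-16, q(-4, 6)) = 1³*(-4 - 2*(-8 - 4*(-4) - 4*6)*(-16)) = 1*(-4 - 2*(-8 + 16 - 24)*(-16)) = 1*(-4 - 2*(-16)*(-16)) = 1*(-4 - 512) = 1*(-516) = -516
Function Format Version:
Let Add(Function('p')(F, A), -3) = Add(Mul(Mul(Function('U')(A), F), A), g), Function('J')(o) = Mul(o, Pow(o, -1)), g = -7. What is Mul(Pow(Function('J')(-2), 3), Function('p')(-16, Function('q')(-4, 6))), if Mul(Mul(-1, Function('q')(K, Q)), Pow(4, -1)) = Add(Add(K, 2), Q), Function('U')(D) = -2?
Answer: -516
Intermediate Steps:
Function('J')(o) = 1
Function('q')(K, Q) = Add(-8, Mul(-4, K), Mul(-4, Q)) (Function('q')(K, Q) = Mul(-4, Add(Add(K, 2), Q)) = Mul(-4, Add(Add(2, K), Q)) = Mul(-4, Add(2, K, Q)) = Add(-8, Mul(-4, K), Mul(-4, Q)))
Function('p')(F, A) = Add(-4, Mul(-2, A, F)) (Function('p')(F, A) = Add(3, Add(Mul(Mul(-2, F), A), -7)) = Add(3, Add(Mul(-2, A, F), -7)) = Add(3, Add(-7, Mul(-2, A, F))) = Add(-4, Mul(-2, A, F)))
Mul(Pow(Function('J')(-2), 3), Function('p')(-16, Function('q')(-4, 6))) = Mul(Pow(1, 3), Add(-4, Mul(-2, Add(-8, Mul(-4, -4), Mul(-4, 6)), -16))) = Mul(1, Add(-4, Mul(-2, Add(-8, 16, -24), -16))) = Mul(1, Add(-4, Mul(-2, -16, -16))) = Mul(1, Add(-4, -512)) = Mul(1, -516) = -516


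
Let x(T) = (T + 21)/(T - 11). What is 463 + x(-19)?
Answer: 6944/15 ≈ 462.93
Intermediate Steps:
x(T) = (21 + T)/(-11 + T)
463 + x(-19) = 463 + (21 - 19)/(-11 - 19) = 463 + 2/(-30) = 463 - 1/30*2 = 463 - 1/15 = 6944/15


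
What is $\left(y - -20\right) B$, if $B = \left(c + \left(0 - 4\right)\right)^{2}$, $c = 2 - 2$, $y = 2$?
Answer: $352$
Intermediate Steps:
$c = 0$
$B = 16$ ($B = \left(0 + \left(0 - 4\right)\right)^{2} = \left(0 - 4\right)^{2} = \left(-4\right)^{2} = 16$)
$\left(y - -20\right) B = \left(2 - -20\right) 16 = \left(2 + 20\right) 16 = 22 \cdot 16 = 352$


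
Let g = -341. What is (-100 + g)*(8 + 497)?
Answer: -222705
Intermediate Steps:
(-100 + g)*(8 + 497) = (-100 - 341)*(8 + 497) = -441*505 = -222705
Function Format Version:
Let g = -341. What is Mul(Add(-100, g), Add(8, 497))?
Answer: -222705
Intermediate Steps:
Mul(Add(-100, g), Add(8, 497)) = Mul(Add(-100, -341), Add(8, 497)) = Mul(-441, 505) = -222705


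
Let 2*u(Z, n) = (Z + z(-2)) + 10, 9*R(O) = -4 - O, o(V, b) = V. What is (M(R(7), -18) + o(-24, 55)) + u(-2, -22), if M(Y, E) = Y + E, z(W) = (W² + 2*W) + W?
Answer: -362/9 ≈ -40.222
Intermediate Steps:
z(W) = W² + 3*W
R(O) = -4/9 - O/9 (R(O) = (-4 - O)/9 = -4/9 - O/9)
u(Z, n) = 4 + Z/2 (u(Z, n) = ((Z - 2*(3 - 2)) + 10)/2 = ((Z - 2*1) + 10)/2 = ((Z - 2) + 10)/2 = ((-2 + Z) + 10)/2 = (8 + Z)/2 = 4 + Z/2)
M(Y, E) = E + Y
(M(R(7), -18) + o(-24, 55)) + u(-2, -22) = ((-18 + (-4/9 - ⅑*7)) - 24) + (4 + (½)*(-2)) = ((-18 + (-4/9 - 7/9)) - 24) + (4 - 1) = ((-18 - 11/9) - 24) + 3 = (-173/9 - 24) + 3 = -389/9 + 3 = -362/9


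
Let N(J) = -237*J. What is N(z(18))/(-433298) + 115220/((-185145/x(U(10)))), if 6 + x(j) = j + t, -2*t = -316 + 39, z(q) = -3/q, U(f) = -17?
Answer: -768839746721/10696394428 ≈ -71.878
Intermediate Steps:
t = 277/2 (t = -(-316 + 39)/2 = -1/2*(-277) = 277/2 ≈ 138.50)
x(j) = 265/2 + j (x(j) = -6 + (j + 277/2) = -6 + (277/2 + j) = 265/2 + j)
N(z(18))/(-433298) + 115220/((-185145/x(U(10)))) = -(-711)/18/(-433298) + 115220/((-185145/(265/2 - 17))) = -(-711)/18*(-1/433298) + 115220/((-185145/231/2)) = -237*(-1/6)*(-1/433298) + 115220/((-185145*2/231)) = (79/2)*(-1/433298) + 115220/(-123430/77) = -79/866596 + 115220*(-77/123430) = -79/866596 - 887194/12343 = -768839746721/10696394428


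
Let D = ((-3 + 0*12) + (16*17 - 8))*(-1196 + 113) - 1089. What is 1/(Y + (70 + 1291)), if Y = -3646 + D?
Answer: -1/286037 ≈ -3.4961e-6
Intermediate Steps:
D = -283752 (D = ((-3 + 0) + (272 - 8))*(-1083) - 1089 = (-3 + 264)*(-1083) - 1089 = 261*(-1083) - 1089 = -282663 - 1089 = -283752)
Y = -287398 (Y = -3646 - 283752 = -287398)
1/(Y + (70 + 1291)) = 1/(-287398 + (70 + 1291)) = 1/(-287398 + 1361) = 1/(-286037) = -1/286037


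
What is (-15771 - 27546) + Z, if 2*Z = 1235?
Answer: -85399/2 ≈ -42700.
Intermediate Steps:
Z = 1235/2 (Z = (½)*1235 = 1235/2 ≈ 617.50)
(-15771 - 27546) + Z = (-15771 - 27546) + 1235/2 = -43317 + 1235/2 = -85399/2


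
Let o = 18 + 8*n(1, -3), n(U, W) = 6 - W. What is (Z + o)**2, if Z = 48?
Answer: 19044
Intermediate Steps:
o = 90 (o = 18 + 8*(6 - 1*(-3)) = 18 + 8*(6 + 3) = 18 + 8*9 = 18 + 72 = 90)
(Z + o)**2 = (48 + 90)**2 = 138**2 = 19044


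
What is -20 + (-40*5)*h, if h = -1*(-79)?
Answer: -15820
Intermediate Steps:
h = 79
-20 + (-40*5)*h = -20 - 40*5*79 = -20 - 200*79 = -20 - 15800 = -15820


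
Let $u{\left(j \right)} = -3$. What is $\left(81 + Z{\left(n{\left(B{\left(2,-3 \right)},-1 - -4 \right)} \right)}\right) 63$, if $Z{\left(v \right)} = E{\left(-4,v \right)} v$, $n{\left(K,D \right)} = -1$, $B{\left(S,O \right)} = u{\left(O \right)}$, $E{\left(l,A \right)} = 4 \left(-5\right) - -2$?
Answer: $6237$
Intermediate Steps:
$E{\left(l,A \right)} = -18$ ($E{\left(l,A \right)} = -20 + 2 = -18$)
$B{\left(S,O \right)} = -3$
$Z{\left(v \right)} = - 18 v$
$\left(81 + Z{\left(n{\left(B{\left(2,-3 \right)},-1 - -4 \right)} \right)}\right) 63 = \left(81 - -18\right) 63 = \left(81 + 18\right) 63 = 99 \cdot 63 = 6237$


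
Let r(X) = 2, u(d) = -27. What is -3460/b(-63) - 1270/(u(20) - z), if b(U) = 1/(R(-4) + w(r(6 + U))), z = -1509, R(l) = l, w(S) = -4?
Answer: 20510245/741 ≈ 27679.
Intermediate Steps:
b(U) = -⅛ (b(U) = 1/(-4 - 4) = 1/(-8) = -⅛)
-3460/b(-63) - 1270/(u(20) - z) = -3460/(-⅛) - 1270/(-27 - 1*(-1509)) = -3460*(-8) - 1270/(-27 + 1509) = 27680 - 1270/1482 = 27680 - 1270*1/1482 = 27680 - 635/741 = 20510245/741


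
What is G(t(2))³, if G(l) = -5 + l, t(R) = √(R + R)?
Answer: -27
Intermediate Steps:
t(R) = √2*√R (t(R) = √(2*R) = √2*√R)
G(t(2))³ = (-5 + √2*√2)³ = (-5 + 2)³ = (-3)³ = -27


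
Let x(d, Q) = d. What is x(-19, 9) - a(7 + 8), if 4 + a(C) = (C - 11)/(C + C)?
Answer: -227/15 ≈ -15.133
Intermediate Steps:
a(C) = -4 + (-11 + C)/(2*C) (a(C) = -4 + (C - 11)/(C + C) = -4 + (-11 + C)/((2*C)) = -4 + (-11 + C)*(1/(2*C)) = -4 + (-11 + C)/(2*C))
x(-19, 9) - a(7 + 8) = -19 - (-11 - 7*(7 + 8))/(2*(7 + 8)) = -19 - (-11 - 7*15)/(2*15) = -19 - (-11 - 105)/(2*15) = -19 - (-116)/(2*15) = -19 - 1*(-58/15) = -19 + 58/15 = -227/15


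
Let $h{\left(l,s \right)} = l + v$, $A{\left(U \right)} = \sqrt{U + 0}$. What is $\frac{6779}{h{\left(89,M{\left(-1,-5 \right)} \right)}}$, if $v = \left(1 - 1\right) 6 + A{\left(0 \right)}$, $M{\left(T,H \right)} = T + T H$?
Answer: $\frac{6779}{89} \approx 76.169$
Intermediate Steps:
$A{\left(U \right)} = \sqrt{U}$
$M{\left(T,H \right)} = T + H T$
$v = 0$ ($v = \left(1 - 1\right) 6 + \sqrt{0} = 0 \cdot 6 + 0 = 0 + 0 = 0$)
$h{\left(l,s \right)} = l$ ($h{\left(l,s \right)} = l + 0 = l$)
$\frac{6779}{h{\left(89,M{\left(-1,-5 \right)} \right)}} = \frac{6779}{89}$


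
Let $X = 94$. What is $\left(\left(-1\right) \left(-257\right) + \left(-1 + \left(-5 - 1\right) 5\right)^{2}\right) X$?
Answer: $114492$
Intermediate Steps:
$\left(\left(-1\right) \left(-257\right) + \left(-1 + \left(-5 - 1\right) 5\right)^{2}\right) X = \left(\left(-1\right) \left(-257\right) + \left(-1 + \left(-5 - 1\right) 5\right)^{2}\right) 94 = \left(257 + \left(-1 - 30\right)^{2}\right) 94 = \left(257 + \left(-31\right)^{2}\right) 94 = \left(257 + 961\right) 94 = 1218 \cdot 94 = 114492$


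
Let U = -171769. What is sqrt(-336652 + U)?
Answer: I*sqrt(508421) ≈ 713.04*I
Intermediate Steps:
sqrt(-336652 + U) = sqrt(-336652 - 171769) = sqrt(-508421) = I*sqrt(508421)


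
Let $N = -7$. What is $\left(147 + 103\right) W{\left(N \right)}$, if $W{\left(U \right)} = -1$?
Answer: $-250$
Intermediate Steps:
$\left(147 + 103\right) W{\left(N \right)} = \left(147 + 103\right) \left(-1\right) = 250 \left(-1\right) = -250$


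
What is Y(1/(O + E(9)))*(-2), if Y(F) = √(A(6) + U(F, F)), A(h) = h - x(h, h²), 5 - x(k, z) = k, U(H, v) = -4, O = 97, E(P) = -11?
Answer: -2*√3 ≈ -3.4641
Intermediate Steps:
x(k, z) = 5 - k
A(h) = -5 + 2*h (A(h) = h - (5 - h) = h + (-5 + h) = -5 + 2*h)
Y(F) = √3 (Y(F) = √((-5 + 2*6) - 4) = √((-5 + 12) - 4) = √(7 - 4) = √3)
Y(1/(O + E(9)))*(-2) = √3*(-2) = -2*√3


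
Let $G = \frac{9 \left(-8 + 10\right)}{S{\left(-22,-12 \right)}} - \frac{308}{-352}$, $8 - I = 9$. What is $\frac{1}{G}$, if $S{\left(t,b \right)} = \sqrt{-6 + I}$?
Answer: $\frac{392}{21079} + \frac{1152 i \sqrt{7}}{21079} \approx 0.018597 + 0.14459 i$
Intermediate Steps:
$I = -1$ ($I = 8 - 9 = -1$)
$S{\left(t,b \right)} = i \sqrt{7}$ ($S{\left(t,b \right)} = \sqrt{-6 - 1} = \sqrt{-7} = i \sqrt{7}$)
$G = \frac{7}{8} - \frac{18 i \sqrt{7}}{7}$ ($G = \frac{9 \left(-8 + 10\right)}{i \sqrt{7}} - \frac{308}{-352} = 9 \cdot 2 \left(- \frac{i \sqrt{7}}{7}\right) - - \frac{7}{8} = 18 \left(- \frac{i \sqrt{7}}{7}\right) + \frac{7}{8} = - \frac{18 i \sqrt{7}}{7} + \frac{7}{8} = \frac{7}{8} - \frac{18 i \sqrt{7}}{7} \approx 0.875 - 6.8034 i$)
$\frac{1}{G} = \frac{1}{\frac{7}{8} - \frac{18 i \sqrt{7}}{7}}$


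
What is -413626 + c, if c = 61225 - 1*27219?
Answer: -379620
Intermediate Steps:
c = 34006 (c = 61225 - 27219 = 34006)
-413626 + c = -413626 + 34006 = -379620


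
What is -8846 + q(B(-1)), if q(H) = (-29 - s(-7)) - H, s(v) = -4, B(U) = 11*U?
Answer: -8860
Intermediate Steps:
q(H) = -25 - H (q(H) = (-29 - 1*(-4)) - H = (-29 + 4) - H = -25 - H)
-8846 + q(B(-1)) = -8846 + (-25 - 11*(-1)) = -8846 + (-25 - 1*(-11)) = -8846 + (-25 + 11) = -8846 - 14 = -8860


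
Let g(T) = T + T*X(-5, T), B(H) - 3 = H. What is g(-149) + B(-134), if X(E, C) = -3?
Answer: 167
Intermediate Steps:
B(H) = 3 + H
g(T) = -2*T (g(T) = T + T*(-3) = T - 3*T = -2*T)
g(-149) + B(-134) = -2*(-149) + (3 - 134) = 298 - 131 = 167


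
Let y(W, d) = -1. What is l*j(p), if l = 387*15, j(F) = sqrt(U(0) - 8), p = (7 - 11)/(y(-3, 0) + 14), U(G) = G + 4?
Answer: 11610*I ≈ 11610.0*I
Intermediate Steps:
U(G) = 4 + G
p = -4/13 (p = (7 - 11)/(-1 + 14) = -4/13 ≈ -0.30769)
j(F) = 2*I (j(F) = sqrt((4 + 0) - 8) = sqrt(4 - 8) = sqrt(-4) = 2*I)
l = 5805
l*j(p) = 5805*(2*I) = 11610*I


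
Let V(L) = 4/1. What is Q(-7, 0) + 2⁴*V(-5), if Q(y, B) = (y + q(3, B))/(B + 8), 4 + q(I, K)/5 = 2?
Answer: 495/8 ≈ 61.875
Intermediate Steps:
q(I, K) = -10 (q(I, K) = -20 + 5*2 = -20 + 10 = -10)
Q(y, B) = (-10 + y)/(8 + B) (Q(y, B) = (y - 10)/(B + 8) = (-10 + y)/(8 + B))
V(L) = 4 (V(L) = 4*1 = 4)
Q(-7, 0) + 2⁴*V(-5) = (-10 - 7)/(8 + 0) + 2⁴*4 = -17/8 + 16*4 = (⅛)*(-17) + 64 = -17/8 + 64 = 495/8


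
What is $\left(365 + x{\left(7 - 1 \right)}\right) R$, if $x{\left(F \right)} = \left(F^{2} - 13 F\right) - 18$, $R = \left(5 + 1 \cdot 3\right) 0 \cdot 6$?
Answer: $0$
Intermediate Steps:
$R = 0$ ($R = \left(5 + 3\right) 0 \cdot 6 = 8 \cdot 0 \cdot 6 = 0 \cdot 6 = 0$)
$x{\left(F \right)} = -18 + F^{2} - 13 F$
$\left(365 + x{\left(7 - 1 \right)}\right) R = \left(365 - \left(18 - \left(7 - 1\right)^{2} + 13 \left(7 - 1\right)\right)\right) 0 = \left(365 - \left(96 - 36\right)\right) 0 = \left(365 - 60\right) 0 = 305 \cdot 0 = 0$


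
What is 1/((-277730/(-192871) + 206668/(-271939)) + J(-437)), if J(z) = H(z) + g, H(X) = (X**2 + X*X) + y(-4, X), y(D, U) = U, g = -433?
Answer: 52449146869/19986727164430734 ≈ 2.6242e-6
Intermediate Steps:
H(X) = X + 2*X**2 (H(X) = (X**2 + X*X) + X = (X**2 + X**2) + X = 2*X**2 + X = X + 2*X**2)
J(z) = -433 + z*(1 + 2*z) (J(z) = z*(1 + 2*z) - 433 = -433 + z*(1 + 2*z))
1/((-277730/(-192871) + 206668/(-271939)) + J(-437)) = 1/((-277730/(-192871) + 206668/(-271939)) + (-433 - 437 + 2*(-437)**2)) = 1/((-277730*(-1/192871) + 206668*(-1/271939)) + (-433 - 437 + 2*190969)) = 1/((277730/192871 - 206668/271939) + (-433 - 437 + 381938)) = 1/(35665354642/52449146869 + 381068) = 1/(19986727164430734/52449146869) = 52449146869/19986727164430734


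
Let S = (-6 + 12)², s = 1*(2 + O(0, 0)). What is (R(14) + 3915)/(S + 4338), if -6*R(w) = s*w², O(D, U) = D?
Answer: 11549/13122 ≈ 0.88013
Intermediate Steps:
s = 2 (s = 1*(2 + 0) = 1*2 = 2)
S = 36 (S = 6² = 36)
R(w) = -w²/3
(R(14) + 3915)/(S + 4338) = (-⅓*14² + 3915)/(36 + 4338) = (-⅓*196 + 3915)/4374 = (-196/3 + 3915)*(1/4374) = (11549/3)*(1/4374) = 11549/13122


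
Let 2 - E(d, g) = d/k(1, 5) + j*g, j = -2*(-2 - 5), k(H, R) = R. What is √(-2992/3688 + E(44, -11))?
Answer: √777766930/2305 ≈ 12.099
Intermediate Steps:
j = 14 (j = -2*(-7) = 14)
E(d, g) = 2 - 14*g - d/5 (E(d, g) = 2 - (d/5 + 14*g) = 2 - (14*g + d/5) = 2 + (-14*g - d/5) = 2 - 14*g - d/5)
√(-2992/3688 + E(44, -11)) = √(-2992/3688 + (2 - 14*(-11) - ⅕*44)) = √(-2992*1/3688 + (2 + 154 - 44/5)) = √(-374/461 + 736/5) = √(337426/2305) = √777766930/2305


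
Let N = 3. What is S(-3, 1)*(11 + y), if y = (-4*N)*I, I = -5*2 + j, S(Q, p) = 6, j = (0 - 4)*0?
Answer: 786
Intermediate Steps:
j = 0 (j = -4*0 = 0)
I = -10 (I = -5*2 + 0 = -1*10 + 0 = -10 + 0 = -10)
y = 120 (y = -4*3*(-10) = -12*(-10) = 120)
S(-3, 1)*(11 + y) = 6*(11 + 120) = 6*131 = 786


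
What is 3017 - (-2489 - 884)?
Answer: 6390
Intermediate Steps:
3017 - (-2489 - 884) = 3017 - 1*(-3373) = 3017 + 3373 = 6390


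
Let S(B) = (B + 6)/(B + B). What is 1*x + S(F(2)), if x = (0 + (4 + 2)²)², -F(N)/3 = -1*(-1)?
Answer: 2591/2 ≈ 1295.5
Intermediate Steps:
F(N) = -3 (F(N) = -(-3)*(-1) = -3*1 = -3)
S(B) = (6 + B)/(2*B) (S(B) = (6 + B)/((2*B)) = (6 + B)*(1/(2*B)) = (6 + B)/(2*B))
x = 1296 (x = (0 + 6²)² = (0 + 36)² = 36² = 1296)
1*x + S(F(2)) = 1*1296 + (½)*(6 - 3)/(-3) = 1296 + (½)*(-⅓)*3 = 1296 - ½ = 2591/2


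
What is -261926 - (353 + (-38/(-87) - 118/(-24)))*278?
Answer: -20969799/58 ≈ -3.6155e+5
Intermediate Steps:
-261926 - (353 + (-38/(-87) - 118/(-24)))*278 = -261926 - (353 + (-38*(-1/87) - 118*(-1/24)))*278 = -261926 - (353 + (38/87 + 59/12))*278 = -261926 - (353 + 621/116)*278 = -261926 - 41569*278/116 = -261926 - 1*5778091/58 = -261926 - 5778091/58 = -20969799/58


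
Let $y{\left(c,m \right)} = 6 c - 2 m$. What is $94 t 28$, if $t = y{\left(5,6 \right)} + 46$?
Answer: $168448$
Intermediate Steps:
$y{\left(c,m \right)} = - 2 m + 6 c$
$t = 64$ ($t = \left(\left(-2\right) 6 + 6 \cdot 5\right) + 46 = \left(-12 + 30\right) + 46 = 18 + 46 = 64$)
$94 t 28 = 94 \cdot 64 \cdot 28 = 6016 \cdot 28 = 168448$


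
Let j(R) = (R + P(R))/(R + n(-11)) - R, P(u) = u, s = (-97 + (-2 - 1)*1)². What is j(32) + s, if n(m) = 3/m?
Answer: 3479536/349 ≈ 9970.0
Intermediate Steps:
s = 10000 (s = (-97 - 3*1)² = (-97 - 3)² = (-100)² = 10000)
j(R) = -R + 2*R/(-3/11 + R) (j(R) = (R + R)/(R + 3/(-11)) - R = (2*R)/(R + 3*(-1/11)) - R = (2*R)/(R - 3/11) - R = (2*R)/(-3/11 + R) - R = 2*R/(-3/11 + R) - R = -R + 2*R/(-3/11 + R))
j(32) + s = 32*(25 - 11*32)/(-3 + 11*32) + 10000 = 32*(25 - 352)/(-3 + 352) + 10000 = 32*(-327)/349 + 10000 = 32*(1/349)*(-327) + 10000 = -10464/349 + 10000 = 3479536/349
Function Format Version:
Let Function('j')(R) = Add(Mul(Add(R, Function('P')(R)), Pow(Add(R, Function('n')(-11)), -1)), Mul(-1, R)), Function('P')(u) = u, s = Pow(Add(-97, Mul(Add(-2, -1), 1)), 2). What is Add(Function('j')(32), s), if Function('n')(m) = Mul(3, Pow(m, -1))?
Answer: Rational(3479536, 349) ≈ 9970.0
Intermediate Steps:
s = 10000 (s = Pow(Add(-97, Mul(-3, 1)), 2) = Pow(Add(-97, -3), 2) = Pow(-100, 2) = 10000)
Function('j')(R) = Add(Mul(-1, R), Mul(2, R, Pow(Add(Rational(-3, 11), R), -1))) (Function('j')(R) = Add(Mul(Add(R, R), Pow(Add(R, Mul(3, Pow(-11, -1))), -1)), Mul(-1, R)) = Add(Mul(Mul(2, R), Pow(Add(R, Mul(3, Rational(-1, 11))), -1)), Mul(-1, R)) = Add(Mul(Mul(2, R), Pow(Add(R, Rational(-3, 11)), -1)), Mul(-1, R)) = Add(Mul(Mul(2, R), Pow(Add(Rational(-3, 11), R), -1)), Mul(-1, R)) = Add(Mul(2, R, Pow(Add(Rational(-3, 11), R), -1)), Mul(-1, R)) = Add(Mul(-1, R), Mul(2, R, Pow(Add(Rational(-3, 11), R), -1))))
Add(Function('j')(32), s) = Add(Mul(32, Pow(Add(-3, Mul(11, 32)), -1), Add(25, Mul(-11, 32))), 10000) = Add(Mul(32, Pow(Add(-3, 352), -1), Add(25, -352)), 10000) = Add(Mul(32, Pow(349, -1), -327), 10000) = Add(Mul(32, Rational(1, 349), -327), 10000) = Add(Rational(-10464, 349), 10000) = Rational(3479536, 349)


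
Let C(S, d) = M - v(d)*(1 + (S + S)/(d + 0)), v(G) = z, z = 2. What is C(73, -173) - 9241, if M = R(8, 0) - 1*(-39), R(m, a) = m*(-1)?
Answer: -1593384/173 ≈ -9210.3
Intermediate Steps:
v(G) = 2
R(m, a) = -m
M = 31 (M = -1*8 - 1*(-39) = -8 + 39 = 31)
C(S, d) = 29 - 4*S/d (C(S, d) = 31 - 2*(1 + (S + S)/(d + 0)) = 31 - 2*(1 + (2*S)/d) = 31 - 2*(1 + 2*S/d) = 31 - (2 + 4*S/d) = 31 + (-2 - 4*S/d) = 29 - 4*S/d)
C(73, -173) - 9241 = (29 - 4*73/(-173)) - 9241 = (29 - 4*73*(-1/173)) - 9241 = (29 + 292/173) - 9241 = 5309/173 - 9241 = -1593384/173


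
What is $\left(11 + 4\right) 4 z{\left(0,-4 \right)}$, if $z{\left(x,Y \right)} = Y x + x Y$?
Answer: $0$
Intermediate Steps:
$z{\left(x,Y \right)} = 2 Y x$ ($z{\left(x,Y \right)} = Y x + Y x = 2 Y x$)
$\left(11 + 4\right) 4 z{\left(0,-4 \right)} = \left(11 + 4\right) 4 \cdot 2 \left(-4\right) 0 = 15 \cdot 4 \cdot 0 = 60 \cdot 0 = 0$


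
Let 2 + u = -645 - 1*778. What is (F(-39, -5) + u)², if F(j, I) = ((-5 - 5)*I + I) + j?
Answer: 2013561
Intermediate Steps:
u = -1425 (u = -2 + (-645 - 1*778) = -2 + (-645 - 778) = -2 - 1423 = -1425)
F(j, I) = j - 9*I (F(j, I) = (-10*I + I) + j = -9*I + j = j - 9*I)
(F(-39, -5) + u)² = ((-39 - 9*(-5)) - 1425)² = ((-39 + 45) - 1425)² = (6 - 1425)² = (-1419)² = 2013561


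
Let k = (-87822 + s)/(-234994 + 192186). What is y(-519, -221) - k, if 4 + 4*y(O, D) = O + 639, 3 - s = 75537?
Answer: 269519/10702 ≈ 25.184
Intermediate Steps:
s = -75534 (s = 3 - 1*75537 = 3 - 75537 = -75534)
y(O, D) = 635/4 + O/4 (y(O, D) = -1 + (O + 639)/4 = -1 + (639 + O)/4 = -1 + (639/4 + O/4) = 635/4 + O/4)
k = 40839/10702 (k = (-87822 - 75534)/(-234994 + 192186) = -163356/(-42808) = -163356*(-1/42808) = 40839/10702 ≈ 3.8160)
y(-519, -221) - k = (635/4 + (¼)*(-519)) - 1*40839/10702 = (635/4 - 519/4) - 40839/10702 = 29 - 40839/10702 = 269519/10702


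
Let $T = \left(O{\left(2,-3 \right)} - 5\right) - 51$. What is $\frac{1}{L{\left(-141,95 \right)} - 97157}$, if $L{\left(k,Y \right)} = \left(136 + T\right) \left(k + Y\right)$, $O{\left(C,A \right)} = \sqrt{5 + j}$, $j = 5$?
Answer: $- \frac{100837}{10168079409} + \frac{46 \sqrt{10}}{10168079409} \approx -9.9027 \cdot 10^{-6}$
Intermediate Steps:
$O{\left(C,A \right)} = \sqrt{10}$ ($O{\left(C,A \right)} = \sqrt{5 + 5} = \sqrt{10}$)
$T = -56 + \sqrt{10}$ ($T = \left(\sqrt{10} - 5\right) - 51 = \left(-5 + \sqrt{10}\right) - 51 = -56 + \sqrt{10} \approx -52.838$)
$L{\left(k,Y \right)} = \left(80 + \sqrt{10}\right) \left(Y + k\right)$ ($L{\left(k,Y \right)} = \left(136 - \left(56 - \sqrt{10}\right)\right) \left(k + Y\right) = \left(80 + \sqrt{10}\right) \left(Y + k\right)$)
$\frac{1}{L{\left(-141,95 \right)} - 97157} = \frac{1}{\left(80 \cdot 95 + 80 \left(-141\right) + 95 \sqrt{10} - 141 \sqrt{10}\right) - 97157} = \frac{1}{\left(7600 - 11280 + 95 \sqrt{10} - 141 \sqrt{10}\right) - 97157} = \frac{1}{\left(-3680 - 46 \sqrt{10}\right) - 97157} = \frac{1}{-100837 - 46 \sqrt{10}}$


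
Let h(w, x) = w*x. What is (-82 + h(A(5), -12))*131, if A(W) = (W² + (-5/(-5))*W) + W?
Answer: -65762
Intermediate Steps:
A(W) = W² + 2*W (A(W) = (W² + (-5*(-⅕))*W) + W = (W² + 1*W) + W = (W² + W) + W = (W + W²) + W = W² + 2*W)
(-82 + h(A(5), -12))*131 = (-82 + (5*(2 + 5))*(-12))*131 = (-82 + (5*7)*(-12))*131 = (-82 + 35*(-12))*131 = (-82 - 420)*131 = -502*131 = -65762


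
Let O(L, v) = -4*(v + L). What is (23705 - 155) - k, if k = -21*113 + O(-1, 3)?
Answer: 25931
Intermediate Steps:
O(L, v) = -4*L - 4*v (O(L, v) = -4*(L + v) = -4*L - 4*v)
k = -2381 (k = -21*113 + (-4*(-1) - 4*3) = -2373 + (4 - 12) = -2373 - 8 = -2381)
(23705 - 155) - k = (23705 - 155) - 1*(-2381) = 23550 + 2381 = 25931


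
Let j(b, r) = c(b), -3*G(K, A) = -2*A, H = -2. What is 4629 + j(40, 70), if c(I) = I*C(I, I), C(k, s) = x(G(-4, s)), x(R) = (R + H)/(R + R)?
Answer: 9295/2 ≈ 4647.5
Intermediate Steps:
G(K, A) = 2*A/3 (G(K, A) = -(-2)*A/3 = 2*A/3)
x(R) = (-2 + R)/(2*R) (x(R) = (R - 2)/(R + R) = (-2 + R)/((2*R)) = (-2 + R)*(1/(2*R)) = (-2 + R)/(2*R))
C(k, s) = 3*(-2 + 2*s/3)/(4*s) (C(k, s) = (-2 + 2*s/3)/(2*((2*s/3))) = (3/(2*s))*(-2 + 2*s/3)/2 = 3*(-2 + 2*s/3)/(4*s))
c(I) = -3/2 + I/2 (c(I) = I*((-3 + I)/(2*I)) = -3/2 + I/2)
j(b, r) = -3/2 + b/2
4629 + j(40, 70) = 4629 + (-3/2 + (½)*40) = 4629 + (-3/2 + 20) = 4629 + 37/2 = 9295/2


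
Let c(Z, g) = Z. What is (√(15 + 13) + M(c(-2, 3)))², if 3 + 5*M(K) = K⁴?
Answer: 869/25 + 52*√7/5 ≈ 62.276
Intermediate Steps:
M(K) = -⅗ + K⁴/5
(√(15 + 13) + M(c(-2, 3)))² = (√(15 + 13) + (-⅗ + (⅕)*(-2)⁴))² = (√28 + (-⅗ + (⅕)*16))² = (2*√7 + (-⅗ + 16/5))² = (2*√7 + 13/5)² = (13/5 + 2*√7)²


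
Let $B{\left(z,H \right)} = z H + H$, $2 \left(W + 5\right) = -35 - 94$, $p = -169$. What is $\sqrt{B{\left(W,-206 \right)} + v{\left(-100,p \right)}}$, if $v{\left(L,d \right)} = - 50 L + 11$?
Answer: $\sqrt{19122} \approx 138.28$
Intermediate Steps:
$v{\left(L,d \right)} = 11 - 50 L$
$W = - \frac{139}{2}$ ($W = -5 + \frac{-35 - 94}{2} = -5 + \frac{1}{2} \left(-129\right) = -5 - \frac{129}{2} = - \frac{139}{2} \approx -69.5$)
$B{\left(z,H \right)} = H + H z$ ($B{\left(z,H \right)} = H z + H = H + H z$)
$\sqrt{B{\left(W,-206 \right)} + v{\left(-100,p \right)}} = \sqrt{- 206 \left(1 - \frac{139}{2}\right) + \left(11 - -5000\right)} = \sqrt{\left(-206\right) \left(- \frac{137}{2}\right) + \left(11 + 5000\right)} = \sqrt{14111 + 5011} = \sqrt{19122}$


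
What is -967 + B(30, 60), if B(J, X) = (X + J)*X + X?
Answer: 4493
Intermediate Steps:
B(J, X) = X + X*(J + X) (B(J, X) = (J + X)*X + X = X*(J + X) + X = X + X*(J + X))
-967 + B(30, 60) = -967 + 60*(1 + 30 + 60) = -967 + 60*91 = -967 + 5460 = 4493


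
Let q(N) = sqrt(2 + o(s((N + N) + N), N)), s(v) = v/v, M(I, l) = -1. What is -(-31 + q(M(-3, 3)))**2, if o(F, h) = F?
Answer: -964 + 62*sqrt(3) ≈ -856.61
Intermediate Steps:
s(v) = 1
q(N) = sqrt(3) (q(N) = sqrt(2 + 1) = sqrt(3))
-(-31 + q(M(-3, 3)))**2 = -(-31 + sqrt(3))**2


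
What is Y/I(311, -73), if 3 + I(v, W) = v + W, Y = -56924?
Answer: -56924/235 ≈ -242.23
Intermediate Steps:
I(v, W) = -3 + W + v (I(v, W) = -3 + (v + W) = -3 + (W + v) = -3 + W + v)
Y/I(311, -73) = -56924/(-3 - 73 + 311) = -56924/235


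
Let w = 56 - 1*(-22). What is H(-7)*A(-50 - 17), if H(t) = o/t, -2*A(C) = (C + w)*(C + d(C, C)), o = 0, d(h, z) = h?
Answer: 0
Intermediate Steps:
w = 78 (w = 56 + 22 = 78)
A(C) = -C*(78 + C) (A(C) = -(C + 78)*(C + C)/2 = -(78 + C)*2*C/2 = -C*(78 + C))
H(t) = 0 (H(t) = 0/t = 0)
H(-7)*A(-50 - 17) = 0*((-50 - 17)*(-78 - (-50 - 17))) = 0*(-67*(-78 - 1*(-67))) = 0*(-67*(-78 + 67)) = 0*(-67*(-11)) = 0*737 = 0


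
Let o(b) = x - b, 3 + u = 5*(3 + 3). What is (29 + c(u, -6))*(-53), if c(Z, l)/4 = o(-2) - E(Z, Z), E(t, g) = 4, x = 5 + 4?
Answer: -3021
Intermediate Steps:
x = 9
u = 27 (u = -3 + 5*(3 + 3) = -3 + 5*6 = -3 + 30 = 27)
o(b) = 9 - b
c(Z, l) = 28 (c(Z, l) = 4*((9 - 1*(-2)) - 1*4) = 4*((9 + 2) - 4) = 4*(11 - 4) = 4*7 = 28)
(29 + c(u, -6))*(-53) = (29 + 28)*(-53) = 57*(-53) = -3021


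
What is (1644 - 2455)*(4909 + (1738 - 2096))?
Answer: -3690861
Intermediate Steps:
(1644 - 2455)*(4909 + (1738 - 2096)) = -811*(4909 - 358) = -811*4551 = -3690861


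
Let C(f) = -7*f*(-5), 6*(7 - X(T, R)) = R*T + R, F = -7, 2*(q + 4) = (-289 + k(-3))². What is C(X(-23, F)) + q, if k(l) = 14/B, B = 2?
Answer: 117314/3 ≈ 39105.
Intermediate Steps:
k(l) = 7 (k(l) = 14/2 = 14*(½) = 7)
q = 39758 (q = -4 + (-289 + 7)²/2 = -4 + (½)*(-282)² = -4 + (½)*79524 = -4 + 39762 = 39758)
X(T, R) = 7 - R/6 - R*T/6 (X(T, R) = 7 - (R*T + R)/6 = 7 - (R + R*T)/6 = 7 + (-R/6 - R*T/6) = 7 - R/6 - R*T/6)
C(f) = 35*f
C(X(-23, F)) + q = 35*(7 - ⅙*(-7) - ⅙*(-7)*(-23)) + 39758 = 35*(7 + 7/6 - 161/6) + 39758 = 35*(-56/3) + 39758 = -1960/3 + 39758 = 117314/3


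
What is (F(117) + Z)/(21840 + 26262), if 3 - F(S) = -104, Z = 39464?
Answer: 39571/48102 ≈ 0.82265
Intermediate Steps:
F(S) = 107 (F(S) = 3 - 1*(-104) = 3 + 104 = 107)
(F(117) + Z)/(21840 + 26262) = (107 + 39464)/(21840 + 26262) = 39571/48102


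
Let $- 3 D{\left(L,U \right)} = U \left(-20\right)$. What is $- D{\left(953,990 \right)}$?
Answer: $-6600$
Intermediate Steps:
$D{\left(L,U \right)} = \frac{20 U}{3}$ ($D{\left(L,U \right)} = - \frac{U \left(-20\right)}{3} = - \frac{\left(-20\right) U}{3} = \frac{20 U}{3}$)
$- D{\left(953,990 \right)} = - \frac{20 \cdot 990}{3} = \left(-1\right) 6600 = -6600$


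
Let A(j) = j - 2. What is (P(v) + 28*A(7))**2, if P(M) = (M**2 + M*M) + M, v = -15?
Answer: 330625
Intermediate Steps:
A(j) = -2 + j
P(M) = M + 2*M**2 (P(M) = (M**2 + M**2) + M = 2*M**2 + M = M + 2*M**2)
(P(v) + 28*A(7))**2 = (-15*(1 + 2*(-15)) + 28*(-2 + 7))**2 = (-15*(1 - 30) + 28*5)**2 = (-15*(-29) + 140)**2 = (435 + 140)**2 = 575**2 = 330625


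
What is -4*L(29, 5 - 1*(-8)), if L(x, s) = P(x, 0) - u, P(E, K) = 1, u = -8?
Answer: -36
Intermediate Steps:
L(x, s) = 9 (L(x, s) = 1 - 1*(-8) = 1 + 8 = 9)
-4*L(29, 5 - 1*(-8)) = -4*9 = -36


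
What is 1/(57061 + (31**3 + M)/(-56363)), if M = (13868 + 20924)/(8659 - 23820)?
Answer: 854519443/48759282310464 ≈ 1.7525e-5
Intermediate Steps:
M = -34792/15161 (M = 34792/(-15161) = 34792*(-1/15161) = -34792/15161 ≈ -2.2948)
1/(57061 + (31**3 + M)/(-56363)) = 1/(57061 + (31**3 - 34792/15161)/(-56363)) = 1/(57061 + (29791 - 34792/15161)*(-1/56363)) = 1/(57061 + (451626559/15161)*(-1/56363)) = 1/(57061 - 451626559/854519443) = 1/(48759282310464/854519443) = 854519443/48759282310464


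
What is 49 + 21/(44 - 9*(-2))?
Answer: 3059/62 ≈ 49.339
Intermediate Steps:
49 + 21/(44 - 9*(-2)) = 49 + 21/(44 + 18) = 49 + 21/62 = 3059/62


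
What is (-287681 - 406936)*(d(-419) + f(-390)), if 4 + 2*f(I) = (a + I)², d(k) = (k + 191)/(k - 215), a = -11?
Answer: -35406626903109/634 ≈ -5.5846e+10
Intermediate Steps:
d(k) = (191 + k)/(-215 + k)
f(I) = -2 + (-11 + I)²/2
(-287681 - 406936)*(d(-419) + f(-390)) = (-287681 - 406936)*((191 - 419)/(-215 - 419) + (-2 + (-11 - 390)²/2)) = -694617*(-228/(-634) + (-2 + (½)*(-401)²)) = -694617*(-1/634*(-228) + (-2 + (½)*160801)) = -694617*(114/317 + (-2 + 160801/2)) = -694617*(114/317 + 160797/2) = -694617*50972877/634 = -35406626903109/634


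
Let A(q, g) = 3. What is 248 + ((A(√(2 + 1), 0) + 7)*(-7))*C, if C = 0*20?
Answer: 248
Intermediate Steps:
C = 0
248 + ((A(√(2 + 1), 0) + 7)*(-7))*C = 248 + ((3 + 7)*(-7))*0 = 248 + (10*(-7))*0 = 248 - 70*0 = 248 + 0 = 248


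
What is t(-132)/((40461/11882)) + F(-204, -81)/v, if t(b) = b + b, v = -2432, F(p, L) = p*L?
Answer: -691449325/8200096 ≈ -84.322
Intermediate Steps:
F(p, L) = L*p
t(b) = 2*b
t(-132)/((40461/11882)) + F(-204, -81)/v = (2*(-132))/((40461/11882)) - 81*(-204)/(-2432) = -264/(40461*(1/11882)) + 16524*(-1/2432) = -264/40461/11882 - 4131/608 = -264*11882/40461 - 4131/608 = -1045616/13487 - 4131/608 = -691449325/8200096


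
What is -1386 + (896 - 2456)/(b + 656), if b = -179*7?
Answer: -275294/199 ≈ -1383.4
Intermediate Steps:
b = -1253
-1386 + (896 - 2456)/(b + 656) = -1386 + (896 - 2456)/(-1253 + 656) = -1386 - 1560/(-597) = -1386 - 1560*(-1/597) = -1386 + 520/199 = -275294/199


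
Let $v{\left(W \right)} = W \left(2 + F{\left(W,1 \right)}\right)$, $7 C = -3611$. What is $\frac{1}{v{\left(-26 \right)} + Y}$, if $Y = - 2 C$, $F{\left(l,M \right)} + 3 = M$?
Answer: $\frac{7}{7222} \approx 0.00096926$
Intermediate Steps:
$C = - \frac{3611}{7}$ ($C = \frac{1}{7} \left(-3611\right) = - \frac{3611}{7} \approx -515.86$)
$F{\left(l,M \right)} = -3 + M$
$Y = \frac{7222}{7}$ ($Y = \left(-2\right) \left(- \frac{3611}{7}\right) = \frac{7222}{7} \approx 1031.7$)
$v{\left(W \right)} = 0$ ($v{\left(W \right)} = W \left(2 + \left(-3 + 1\right)\right) = W \left(2 - 2\right) = W 0 = 0$)
$\frac{1}{v{\left(-26 \right)} + Y} = \frac{1}{0 + \frac{7222}{7}} = \frac{1}{\frac{7222}{7}} = \frac{7}{7222}$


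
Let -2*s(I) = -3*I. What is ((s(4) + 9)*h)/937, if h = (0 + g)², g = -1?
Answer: 15/937 ≈ 0.016009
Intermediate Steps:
s(I) = 3*I/2 (s(I) = -(-3)*I/2 = 3*I/2)
h = 1 (h = (0 - 1)² = (-1)² = 1)
((s(4) + 9)*h)/937 = (((3/2)*4 + 9)*1)/937 = ((6 + 9)*1)*(1/937) = (15*1)*(1/937) = 15*(1/937) = 15/937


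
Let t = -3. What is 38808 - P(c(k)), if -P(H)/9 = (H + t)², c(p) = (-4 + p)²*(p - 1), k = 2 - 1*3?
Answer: 64089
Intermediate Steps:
k = -1 (k = 2 - 3 = -1)
c(p) = (-4 + p)²*(-1 + p)
P(H) = -9*(-3 + H)² (P(H) = -9*(H - 3)² = -9*(-3 + H)²)
38808 - P(c(k)) = 38808 - (-9)*(-3 + (-4 - 1)²*(-1 - 1))² = 38808 - (-9)*(-3 + (-5)²*(-2))² = 38808 - (-9)*(-3 + 25*(-2))² = 38808 - (-9)*(-3 - 50)² = 38808 - (-9)*(-53)² = 38808 - (-9)*2809 = 38808 - 1*(-25281) = 38808 + 25281 = 64089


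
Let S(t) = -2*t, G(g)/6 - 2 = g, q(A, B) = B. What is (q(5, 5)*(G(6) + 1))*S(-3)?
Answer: 1470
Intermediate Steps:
G(g) = 12 + 6*g
(q(5, 5)*(G(6) + 1))*S(-3) = (5*((12 + 6*6) + 1))*(-2*(-3)) = (5*((12 + 36) + 1))*6 = (5*(48 + 1))*6 = (5*49)*6 = 245*6 = 1470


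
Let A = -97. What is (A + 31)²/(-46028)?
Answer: -1089/11507 ≈ -0.094638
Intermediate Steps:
(A + 31)²/(-46028) = (-97 + 31)²/(-46028) = (-66)²*(-1/46028) = 4356*(-1/46028) = -1089/11507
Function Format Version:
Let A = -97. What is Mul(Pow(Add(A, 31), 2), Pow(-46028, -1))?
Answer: Rational(-1089, 11507) ≈ -0.094638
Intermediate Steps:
Mul(Pow(Add(A, 31), 2), Pow(-46028, -1)) = Mul(Pow(Add(-97, 31), 2), Pow(-46028, -1)) = Mul(Pow(-66, 2), Rational(-1, 46028)) = Mul(4356, Rational(-1, 46028)) = Rational(-1089, 11507)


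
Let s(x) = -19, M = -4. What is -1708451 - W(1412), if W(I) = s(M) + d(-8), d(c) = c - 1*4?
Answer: -1708420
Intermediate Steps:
d(c) = -4 + c (d(c) = c - 4 = -4 + c)
W(I) = -31 (W(I) = -19 + (-4 - 8) = -19 - 12 = -31)
-1708451 - W(1412) = -1708451 - 1*(-31) = -1708451 + 31 = -1708420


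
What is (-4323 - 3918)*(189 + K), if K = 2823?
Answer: -24821892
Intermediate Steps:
(-4323 - 3918)*(189 + K) = (-4323 - 3918)*(189 + 2823) = -8241*3012 = -24821892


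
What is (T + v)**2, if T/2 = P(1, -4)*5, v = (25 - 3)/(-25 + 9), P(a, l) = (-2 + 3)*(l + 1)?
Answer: 63001/64 ≈ 984.39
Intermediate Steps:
P(a, l) = 1 + l (P(a, l) = 1*(1 + l) = 1 + l)
v = -11/8 (v = 22/(-16) = 22*(-1/16) = -11/8 ≈ -1.3750)
T = -30 (T = 2*((1 - 4)*5) = 2*(-3*5) = 2*(-15) = -30)
(T + v)**2 = (-30 - 11/8)**2 = (-251/8)**2 = 63001/64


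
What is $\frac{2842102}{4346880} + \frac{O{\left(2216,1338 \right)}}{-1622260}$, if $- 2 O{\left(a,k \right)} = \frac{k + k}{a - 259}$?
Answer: $\frac{225575139409327}{345007825175040} \approx 0.65383$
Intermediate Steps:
$O{\left(a,k \right)} = - \frac{k}{-259 + a}$ ($O{\left(a,k \right)} = - \frac{\left(k + k\right) \frac{1}{a - 259}}{2} = - \frac{2 k \frac{1}{-259 + a}}{2} = - \frac{k}{-259 + a}$)
$\frac{2842102}{4346880} + \frac{O{\left(2216,1338 \right)}}{-1622260} = \frac{2842102}{4346880} + \frac{\left(-1\right) 1338 \frac{1}{-259 + 2216}}{-1622260} = 2842102 \cdot \frac{1}{4346880} + \left(-1\right) 1338 \cdot \frac{1}{1957} \left(- \frac{1}{1622260}\right) = \frac{1421051}{2173440} + \left(-1\right) 1338 \cdot \frac{1}{1957} \left(- \frac{1}{1622260}\right) = \frac{1421051}{2173440} - - \frac{669}{1587381410} = \frac{1421051}{2173440} + \frac{669}{1587381410} = \frac{225575139409327}{345007825175040}$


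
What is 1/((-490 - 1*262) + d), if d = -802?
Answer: -1/1554 ≈ -0.00064350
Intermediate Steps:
1/((-490 - 1*262) + d) = 1/((-490 - 1*262) - 802) = 1/((-490 - 262) - 802) = 1/(-752 - 802) = 1/(-1554) = -1/1554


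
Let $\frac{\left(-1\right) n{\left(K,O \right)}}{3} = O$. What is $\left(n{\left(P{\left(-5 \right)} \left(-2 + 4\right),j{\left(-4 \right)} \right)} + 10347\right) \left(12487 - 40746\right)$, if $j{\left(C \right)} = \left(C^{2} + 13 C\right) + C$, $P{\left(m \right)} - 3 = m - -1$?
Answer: $-295786953$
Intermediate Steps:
$P{\left(m \right)} = 4 + m$ ($P{\left(m \right)} = 3 + \left(m - -1\right) = 3 + \left(m + 1\right) = 3 + \left(1 + m\right) = 4 + m$)
$j{\left(C \right)} = C^{2} + 14 C$
$n{\left(K,O \right)} = - 3 O$
$\left(n{\left(P{\left(-5 \right)} \left(-2 + 4\right),j{\left(-4 \right)} \right)} + 10347\right) \left(12487 - 40746\right) = \left(- 3 \left(- 4 \left(14 - 4\right)\right) + 10347\right) \left(12487 - 40746\right) = \left(- 3 \left(\left(-4\right) 10\right) + 10347\right) \left(-28259\right) = \left(\left(-3\right) \left(-40\right) + 10347\right) \left(-28259\right) = \left(120 + 10347\right) \left(-28259\right) = 10467 \left(-28259\right) = -295786953$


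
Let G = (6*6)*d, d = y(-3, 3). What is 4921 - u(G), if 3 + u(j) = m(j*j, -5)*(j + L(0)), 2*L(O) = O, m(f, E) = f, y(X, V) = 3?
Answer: -1254788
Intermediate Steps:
d = 3
L(O) = O/2
G = 108 (G = (6*6)*3 = 36*3 = 108)
u(j) = -3 + j**3 (u(j) = -3 + (j*j)*(j + (1/2)*0) = -3 + j**2*(j + 0) = -3 + j**2*j = -3 + j**3)
4921 - u(G) = 4921 - (-3 + 108**3) = 4921 - (-3 + 1259712) = 4921 - 1*1259709 = 4921 - 1259709 = -1254788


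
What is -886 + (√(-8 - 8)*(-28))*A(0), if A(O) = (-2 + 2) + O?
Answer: -886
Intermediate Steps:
A(O) = O (A(O) = 0 + O = O)
-886 + (√(-8 - 8)*(-28))*A(0) = -886 + (√(-8 - 8)*(-28))*0 = -886 + (√(-16)*(-28))*0 = -886 + ((4*I)*(-28))*0 = -886 - 112*I*0 = -886 + 0 = -886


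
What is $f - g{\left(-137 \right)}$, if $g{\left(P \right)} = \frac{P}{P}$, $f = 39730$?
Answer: $39729$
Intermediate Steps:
$g{\left(P \right)} = 1$
$f - g{\left(-137 \right)} = 39730 - 1 = 39729$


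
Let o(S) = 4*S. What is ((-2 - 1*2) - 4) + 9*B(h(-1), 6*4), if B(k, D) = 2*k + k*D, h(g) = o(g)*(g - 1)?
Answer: 1864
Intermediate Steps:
h(g) = 4*g*(-1 + g) (h(g) = (4*g)*(g - 1) = (4*g)*(-1 + g) = 4*g*(-1 + g))
B(k, D) = 2*k + D*k
((-2 - 1*2) - 4) + 9*B(h(-1), 6*4) = ((-2 - 1*2) - 4) + 9*((4*(-1)*(-1 - 1))*(2 + 6*4)) = ((-2 - 2) - 4) + 9*((4*(-1)*(-2))*(2 + 24)) = (-4 - 4) + 9*(8*26) = -8 + 9*208 = -8 + 1872 = 1864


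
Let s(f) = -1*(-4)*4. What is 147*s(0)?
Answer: 2352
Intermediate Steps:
s(f) = 16 (s(f) = 4*4 = 16)
147*s(0) = 147*16 = 2352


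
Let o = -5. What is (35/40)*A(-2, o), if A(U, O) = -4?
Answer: -7/2 ≈ -3.5000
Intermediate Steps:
(35/40)*A(-2, o) = (35/40)*(-4) = (35*(1/40))*(-4) = (7/8)*(-4) = -7/2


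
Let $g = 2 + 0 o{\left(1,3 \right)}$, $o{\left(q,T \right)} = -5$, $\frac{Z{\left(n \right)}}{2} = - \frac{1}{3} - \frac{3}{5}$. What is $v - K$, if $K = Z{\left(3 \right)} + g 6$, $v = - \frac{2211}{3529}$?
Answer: $- \frac{569573}{52935} \approx -10.76$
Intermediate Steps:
$Z{\left(n \right)} = - \frac{28}{15}$ ($Z{\left(n \right)} = 2 \left(- \frac{1}{3} - \frac{3}{5}\right) = 2 \left(- \frac{14}{15}\right) = - \frac{28}{15}$)
$g = 2$ ($g = 2 + 0 \left(-5\right) = 2 + 0 = 2$)
$v = - \frac{2211}{3529}$ ($v = \left(-2211\right) \frac{1}{3529} = - \frac{2211}{3529} \approx -0.62652$)
$K = \frac{152}{15}$ ($K = - \frac{28}{15} + 2 \cdot 6 = - \frac{28}{15} + 12 = \frac{152}{15} \approx 10.133$)
$v - K = - \frac{2211}{3529} - \frac{152}{15} = - \frac{569573}{52935}$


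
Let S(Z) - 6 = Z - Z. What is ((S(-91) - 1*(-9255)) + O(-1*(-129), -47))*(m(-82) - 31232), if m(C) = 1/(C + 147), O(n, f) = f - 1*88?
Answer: -1425115458/5 ≈ -2.8502e+8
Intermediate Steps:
O(n, f) = -88 + f (O(n, f) = f - 88 = -88 + f)
S(Z) = 6 (S(Z) = 6 + (Z - Z) = 6 + 0 = 6)
m(C) = 1/(147 + C)
((S(-91) - 1*(-9255)) + O(-1*(-129), -47))*(m(-82) - 31232) = ((6 - 1*(-9255)) + (-88 - 47))*(1/(147 - 82) - 31232) = ((6 + 9255) - 135)*(1/65 - 31232) = (9261 - 135)*(1/65 - 31232) = 9126*(-2030079/65) = -1425115458/5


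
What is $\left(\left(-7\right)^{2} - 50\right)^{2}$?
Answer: $1$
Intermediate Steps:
$\left(\left(-7\right)^{2} - 50\right)^{2} = \left(49 - 50\right)^{2} = \left(-1\right)^{2} = 1$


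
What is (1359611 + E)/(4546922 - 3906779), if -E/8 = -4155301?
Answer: 34602019/640143 ≈ 54.054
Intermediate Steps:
E = 33242408 (E = -8*(-4155301) = 33242408)
(1359611 + E)/(4546922 - 3906779) = (1359611 + 33242408)/(4546922 - 3906779) = 34602019/640143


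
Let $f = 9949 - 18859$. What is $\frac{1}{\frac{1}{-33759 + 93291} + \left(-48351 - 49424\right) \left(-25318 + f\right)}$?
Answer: $\frac{59532}{199232333216401} \approx 2.9881 \cdot 10^{-10}$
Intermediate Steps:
$f = -8910$ ($f = 9949 - 18859 = -8910$)
$\frac{1}{\frac{1}{-33759 + 93291} + \left(-48351 - 49424\right) \left(-25318 + f\right)} = \frac{1}{\frac{1}{-33759 + 93291} + \left(-48351 - 49424\right) \left(-25318 - 8910\right)} = \frac{1}{\frac{1}{59532} - -3346642700} = \frac{1}{\frac{1}{59532} + 3346642700} = \frac{1}{\frac{199232333216401}{59532}} = \frac{59532}{199232333216401}$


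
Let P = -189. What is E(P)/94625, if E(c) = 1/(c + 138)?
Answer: -1/4825875 ≈ -2.0722e-7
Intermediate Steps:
E(c) = 1/(138 + c)
E(P)/94625 = 1/((138 - 189)*94625) = (1/94625)/(-51) = -1/51*1/94625 = -1/4825875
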